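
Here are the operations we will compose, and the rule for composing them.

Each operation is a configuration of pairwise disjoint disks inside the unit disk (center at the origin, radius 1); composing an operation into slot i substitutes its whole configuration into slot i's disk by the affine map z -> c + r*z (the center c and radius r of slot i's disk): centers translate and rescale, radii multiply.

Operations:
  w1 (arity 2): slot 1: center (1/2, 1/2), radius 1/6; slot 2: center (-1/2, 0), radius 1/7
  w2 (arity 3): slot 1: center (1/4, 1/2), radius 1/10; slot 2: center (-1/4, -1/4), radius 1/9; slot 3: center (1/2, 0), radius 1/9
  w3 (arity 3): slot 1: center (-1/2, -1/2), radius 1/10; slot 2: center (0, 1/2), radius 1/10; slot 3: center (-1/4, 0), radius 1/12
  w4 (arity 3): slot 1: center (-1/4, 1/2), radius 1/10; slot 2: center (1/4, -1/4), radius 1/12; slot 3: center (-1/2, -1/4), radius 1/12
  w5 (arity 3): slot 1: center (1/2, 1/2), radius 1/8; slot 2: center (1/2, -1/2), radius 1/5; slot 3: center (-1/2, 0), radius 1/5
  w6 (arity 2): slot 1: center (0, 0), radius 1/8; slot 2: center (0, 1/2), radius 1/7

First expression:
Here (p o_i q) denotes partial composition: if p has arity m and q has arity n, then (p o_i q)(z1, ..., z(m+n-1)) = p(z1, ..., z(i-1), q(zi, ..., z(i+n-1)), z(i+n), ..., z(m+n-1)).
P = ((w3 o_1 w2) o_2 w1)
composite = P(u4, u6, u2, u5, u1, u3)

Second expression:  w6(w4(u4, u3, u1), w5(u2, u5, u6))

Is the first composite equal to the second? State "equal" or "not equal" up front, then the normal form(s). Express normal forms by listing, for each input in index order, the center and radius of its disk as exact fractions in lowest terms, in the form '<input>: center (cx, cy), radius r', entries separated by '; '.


not equal; the first gives u1: center (0, 1/2), radius 1/10; u2: center (-191/360, -21/40), radius 1/630; u3: center (-1/4, 0), radius 1/12; u4: center (-19/40, -9/20), radius 1/100; u5: center (-9/20, -1/2), radius 1/90; u6: center (-187/360, -187/360), radius 1/540 and the second u1: center (-1/16, -1/32), radius 1/96; u2: center (1/14, 4/7), radius 1/56; u3: center (1/32, -1/32), radius 1/96; u4: center (-1/32, 1/16), radius 1/80; u5: center (1/14, 3/7), radius 1/35; u6: center (-1/14, 1/2), radius 1/35


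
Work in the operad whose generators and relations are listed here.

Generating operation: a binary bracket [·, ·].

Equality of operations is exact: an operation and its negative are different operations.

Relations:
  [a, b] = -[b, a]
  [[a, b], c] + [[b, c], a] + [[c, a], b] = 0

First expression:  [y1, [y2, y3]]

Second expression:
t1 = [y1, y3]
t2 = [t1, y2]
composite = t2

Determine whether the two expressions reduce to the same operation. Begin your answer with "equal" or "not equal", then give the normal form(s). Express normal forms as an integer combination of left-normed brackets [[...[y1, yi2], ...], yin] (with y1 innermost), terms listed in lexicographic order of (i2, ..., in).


The first expression, normalized: [[y1, y2], y3] - [[y1, y3], y2]
The second expression, normalized: [[y1, y3], y2]
Distinct normal forms: not equal.

not equal; the first gives [[y1, y2], y3] - [[y1, y3], y2] and the second [[y1, y3], y2]


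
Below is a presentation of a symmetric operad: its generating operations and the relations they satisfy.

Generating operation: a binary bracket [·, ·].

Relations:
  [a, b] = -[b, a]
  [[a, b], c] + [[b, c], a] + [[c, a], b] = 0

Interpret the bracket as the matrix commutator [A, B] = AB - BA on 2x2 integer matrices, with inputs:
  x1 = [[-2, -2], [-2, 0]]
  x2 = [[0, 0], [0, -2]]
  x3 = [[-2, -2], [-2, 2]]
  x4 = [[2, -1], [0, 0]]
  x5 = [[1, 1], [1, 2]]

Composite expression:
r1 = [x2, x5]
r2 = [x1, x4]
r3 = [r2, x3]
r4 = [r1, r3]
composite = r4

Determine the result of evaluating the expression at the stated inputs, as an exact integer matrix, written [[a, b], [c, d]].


[[80, 80], [80, -80]]


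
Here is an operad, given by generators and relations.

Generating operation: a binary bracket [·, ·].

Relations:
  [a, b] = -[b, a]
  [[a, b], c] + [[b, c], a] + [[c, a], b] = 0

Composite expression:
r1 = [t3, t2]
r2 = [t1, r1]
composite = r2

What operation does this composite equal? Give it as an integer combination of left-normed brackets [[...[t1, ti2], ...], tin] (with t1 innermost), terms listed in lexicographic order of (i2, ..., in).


-[[t1, t2], t3] + [[t1, t3], t2]


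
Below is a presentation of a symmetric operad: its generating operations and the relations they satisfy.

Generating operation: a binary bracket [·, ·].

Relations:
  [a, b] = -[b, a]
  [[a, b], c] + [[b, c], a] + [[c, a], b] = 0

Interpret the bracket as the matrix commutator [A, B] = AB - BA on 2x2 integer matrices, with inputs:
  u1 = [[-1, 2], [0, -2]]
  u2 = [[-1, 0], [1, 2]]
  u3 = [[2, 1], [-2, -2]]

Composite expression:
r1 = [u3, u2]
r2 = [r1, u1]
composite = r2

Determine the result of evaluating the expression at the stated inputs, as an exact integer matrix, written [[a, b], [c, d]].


[u3, u2] = [[1, 3], [2, -1]]
[[u3, u2], u1] = [[-4, 1], [2, 4]]

[[-4, 1], [2, 4]]


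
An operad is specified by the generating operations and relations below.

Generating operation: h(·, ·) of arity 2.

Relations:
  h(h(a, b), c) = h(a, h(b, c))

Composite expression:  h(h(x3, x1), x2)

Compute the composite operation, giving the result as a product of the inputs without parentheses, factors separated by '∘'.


x3 ∘ x1 ∘ x2

Every regrouping of h is equal, so read the x-inputs in written order.
h(x3, x1) flattens to x3 ∘ x1
h(h(x3, x1), x2) flattens to x3 ∘ x1 ∘ x2


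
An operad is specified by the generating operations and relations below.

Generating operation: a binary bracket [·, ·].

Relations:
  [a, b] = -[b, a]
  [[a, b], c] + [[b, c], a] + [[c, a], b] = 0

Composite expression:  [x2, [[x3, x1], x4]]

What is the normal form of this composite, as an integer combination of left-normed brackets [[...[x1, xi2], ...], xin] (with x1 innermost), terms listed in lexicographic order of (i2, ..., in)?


[[[x1, x3], x4], x2]

Skip Jacobi rewriting: expand, keep x1-initial words, read off terms.
Composite bracket: [x2, [[x3, x1], x4]]
Under [a, b] = ab - ba we get 8 signed associative words (2^3 = 8).
Coefficients come from the x1-initial words:
  x1x3x4x2 (sign +1) contributes +[[[x1, x3], x4], x2]


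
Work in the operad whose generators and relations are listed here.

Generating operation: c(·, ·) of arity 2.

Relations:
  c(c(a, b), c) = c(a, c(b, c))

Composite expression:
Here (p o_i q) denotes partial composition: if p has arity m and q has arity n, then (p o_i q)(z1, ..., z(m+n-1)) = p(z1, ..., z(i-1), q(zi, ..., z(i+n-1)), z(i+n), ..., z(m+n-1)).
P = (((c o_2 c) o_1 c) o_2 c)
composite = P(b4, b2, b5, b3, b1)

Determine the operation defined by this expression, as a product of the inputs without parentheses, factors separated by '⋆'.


b4 ⋆ b2 ⋆ b5 ⋆ b3 ⋆ b1

Under associativity of c, the answer is the b's in reading order.
c(b2, b5) unparenthesizes to b2 ⋆ b5
c(b4, c(b2, b5)) unparenthesizes to b4 ⋆ b2 ⋆ b5
c(b3, b1) unparenthesizes to b3 ⋆ b1
c(c(b4, c(b2, b5)), c(b3, b1)) unparenthesizes to b4 ⋆ b2 ⋆ b5 ⋆ b3 ⋆ b1


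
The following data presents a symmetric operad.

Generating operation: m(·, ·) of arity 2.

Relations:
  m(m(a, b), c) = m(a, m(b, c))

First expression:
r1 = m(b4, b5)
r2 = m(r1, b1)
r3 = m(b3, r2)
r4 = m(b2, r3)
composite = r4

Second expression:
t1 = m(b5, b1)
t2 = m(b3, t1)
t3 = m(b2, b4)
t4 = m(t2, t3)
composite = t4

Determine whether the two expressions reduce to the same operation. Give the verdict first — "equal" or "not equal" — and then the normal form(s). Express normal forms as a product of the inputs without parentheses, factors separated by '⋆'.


not equal; the first gives b2 ⋆ b3 ⋆ b4 ⋆ b5 ⋆ b1 and the second b3 ⋆ b5 ⋆ b1 ⋆ b2 ⋆ b4

The first expression reduces to b2 ⋆ b3 ⋆ b4 ⋆ b5 ⋆ b1
The second expression reduces to b3 ⋆ b5 ⋆ b1 ⋆ b2 ⋆ b4
Distinct normal forms: not equal.


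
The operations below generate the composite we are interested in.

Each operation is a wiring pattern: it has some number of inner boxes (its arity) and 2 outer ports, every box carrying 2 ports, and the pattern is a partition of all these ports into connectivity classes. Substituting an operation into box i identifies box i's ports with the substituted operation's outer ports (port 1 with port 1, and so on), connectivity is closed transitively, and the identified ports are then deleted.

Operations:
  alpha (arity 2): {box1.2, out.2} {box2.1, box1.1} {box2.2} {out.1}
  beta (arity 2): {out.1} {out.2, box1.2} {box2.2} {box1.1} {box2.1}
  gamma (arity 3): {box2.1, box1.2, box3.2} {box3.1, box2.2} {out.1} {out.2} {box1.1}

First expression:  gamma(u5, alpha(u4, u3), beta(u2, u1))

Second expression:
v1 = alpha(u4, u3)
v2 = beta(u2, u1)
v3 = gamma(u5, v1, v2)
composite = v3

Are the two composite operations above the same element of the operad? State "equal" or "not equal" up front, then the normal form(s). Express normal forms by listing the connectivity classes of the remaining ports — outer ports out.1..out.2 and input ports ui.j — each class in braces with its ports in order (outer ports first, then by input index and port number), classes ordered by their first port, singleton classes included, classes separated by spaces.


The first composite normalizes to {out.1} {out.2} {u1.1} {u1.2} {u2.1} {u2.2, u5.2} {u3.1, u4.1} {u3.2} {u4.2} {u5.1}
The second composite normalizes to {out.1} {out.2} {u1.1} {u1.2} {u2.1} {u2.2, u5.2} {u3.1, u4.1} {u3.2} {u4.2} {u5.1}
The normal forms match — equal.

equal; both compose to {out.1} {out.2} {u1.1} {u1.2} {u2.1} {u2.2, u5.2} {u3.1, u4.1} {u3.2} {u4.2} {u5.1}


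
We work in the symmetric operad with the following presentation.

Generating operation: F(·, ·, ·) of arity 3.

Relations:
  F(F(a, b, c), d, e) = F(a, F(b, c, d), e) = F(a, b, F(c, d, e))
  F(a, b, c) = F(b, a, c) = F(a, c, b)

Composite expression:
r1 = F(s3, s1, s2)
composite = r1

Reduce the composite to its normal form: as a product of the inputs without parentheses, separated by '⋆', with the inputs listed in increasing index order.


s1 ⋆ s2 ⋆ s3

Shape and order are irrelevant to F; the s-input set decides.
F(s3, s1, s2) collapses to s3 ⋆ s1 ⋆ s2
sorting the factors by input index: s1 ⋆ s2 ⋆ s3


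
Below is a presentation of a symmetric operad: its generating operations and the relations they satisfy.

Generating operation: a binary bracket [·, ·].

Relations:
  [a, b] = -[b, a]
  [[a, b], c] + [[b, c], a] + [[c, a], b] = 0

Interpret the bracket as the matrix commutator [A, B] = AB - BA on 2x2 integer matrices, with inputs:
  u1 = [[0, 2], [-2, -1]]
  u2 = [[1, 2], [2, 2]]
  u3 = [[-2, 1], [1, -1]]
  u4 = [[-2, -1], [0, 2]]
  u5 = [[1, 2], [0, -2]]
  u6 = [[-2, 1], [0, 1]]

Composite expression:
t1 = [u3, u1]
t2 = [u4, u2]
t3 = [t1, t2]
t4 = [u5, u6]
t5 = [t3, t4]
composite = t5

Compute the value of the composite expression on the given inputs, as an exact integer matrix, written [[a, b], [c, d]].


[[-612, -594], [0, 612]]


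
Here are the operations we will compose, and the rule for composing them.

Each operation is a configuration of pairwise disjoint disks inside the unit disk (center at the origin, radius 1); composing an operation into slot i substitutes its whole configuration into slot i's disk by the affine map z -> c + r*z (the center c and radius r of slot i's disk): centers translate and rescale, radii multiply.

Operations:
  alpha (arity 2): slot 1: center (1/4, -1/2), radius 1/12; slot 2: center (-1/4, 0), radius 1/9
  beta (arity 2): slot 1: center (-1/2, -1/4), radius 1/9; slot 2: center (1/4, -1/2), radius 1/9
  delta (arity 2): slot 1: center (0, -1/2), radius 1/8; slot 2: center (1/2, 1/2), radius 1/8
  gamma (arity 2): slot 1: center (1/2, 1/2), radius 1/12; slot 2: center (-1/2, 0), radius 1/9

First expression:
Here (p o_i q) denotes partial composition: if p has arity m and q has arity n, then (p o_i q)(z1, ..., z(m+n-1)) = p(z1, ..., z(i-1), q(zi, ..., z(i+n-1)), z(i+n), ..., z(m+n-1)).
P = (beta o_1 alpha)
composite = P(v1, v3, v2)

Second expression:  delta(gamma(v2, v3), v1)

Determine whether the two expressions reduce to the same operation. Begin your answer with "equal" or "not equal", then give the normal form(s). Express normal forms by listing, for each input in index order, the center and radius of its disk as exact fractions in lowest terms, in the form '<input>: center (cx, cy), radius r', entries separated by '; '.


not equal: they reduce to v1: center (-17/36, -11/36), radius 1/108; v2: center (1/4, -1/2), radius 1/9; v3: center (-19/36, -1/4), radius 1/81 and v1: center (1/2, 1/2), radius 1/8; v2: center (1/16, -7/16), radius 1/96; v3: center (-1/16, -1/2), radius 1/72

In normal form, the first expression is v1: center (-17/36, -11/36), radius 1/108; v2: center (1/4, -1/2), radius 1/9; v3: center (-19/36, -1/4), radius 1/81
In normal form, the second expression is v1: center (1/2, 1/2), radius 1/8; v2: center (1/16, -7/16), radius 1/96; v3: center (-1/16, -1/2), radius 1/72
No match — not equal.


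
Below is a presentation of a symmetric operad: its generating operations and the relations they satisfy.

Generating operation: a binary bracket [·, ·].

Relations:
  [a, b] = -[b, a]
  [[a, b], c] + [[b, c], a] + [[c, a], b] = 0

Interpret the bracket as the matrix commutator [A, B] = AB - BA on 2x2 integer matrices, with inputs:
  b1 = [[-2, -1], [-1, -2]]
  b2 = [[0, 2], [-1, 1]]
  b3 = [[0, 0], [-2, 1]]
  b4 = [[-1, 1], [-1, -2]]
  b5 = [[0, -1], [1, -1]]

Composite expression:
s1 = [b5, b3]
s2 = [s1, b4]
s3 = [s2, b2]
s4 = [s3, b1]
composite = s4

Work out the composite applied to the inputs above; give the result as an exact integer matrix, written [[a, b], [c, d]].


[[-10, 30], [-30, 10]]

[b5, b3] = [[2, -1], [1, -2]]
[[b5, b3], b4] = [[0, 5], [5, 0]]
[[[b5, b3], b4], b2] = [[-15, 5], [-5, 15]]
[[[[b5, b3], b4], b2], b1] = [[-10, 30], [-30, 10]]


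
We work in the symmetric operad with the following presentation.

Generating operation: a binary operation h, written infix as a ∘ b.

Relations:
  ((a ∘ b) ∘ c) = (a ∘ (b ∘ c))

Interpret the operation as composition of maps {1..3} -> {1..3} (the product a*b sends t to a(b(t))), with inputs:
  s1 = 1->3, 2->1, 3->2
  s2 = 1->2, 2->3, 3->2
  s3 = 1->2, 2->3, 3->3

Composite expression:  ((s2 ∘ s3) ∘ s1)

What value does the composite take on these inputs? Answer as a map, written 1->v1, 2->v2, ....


1->2, 2->3, 3->2


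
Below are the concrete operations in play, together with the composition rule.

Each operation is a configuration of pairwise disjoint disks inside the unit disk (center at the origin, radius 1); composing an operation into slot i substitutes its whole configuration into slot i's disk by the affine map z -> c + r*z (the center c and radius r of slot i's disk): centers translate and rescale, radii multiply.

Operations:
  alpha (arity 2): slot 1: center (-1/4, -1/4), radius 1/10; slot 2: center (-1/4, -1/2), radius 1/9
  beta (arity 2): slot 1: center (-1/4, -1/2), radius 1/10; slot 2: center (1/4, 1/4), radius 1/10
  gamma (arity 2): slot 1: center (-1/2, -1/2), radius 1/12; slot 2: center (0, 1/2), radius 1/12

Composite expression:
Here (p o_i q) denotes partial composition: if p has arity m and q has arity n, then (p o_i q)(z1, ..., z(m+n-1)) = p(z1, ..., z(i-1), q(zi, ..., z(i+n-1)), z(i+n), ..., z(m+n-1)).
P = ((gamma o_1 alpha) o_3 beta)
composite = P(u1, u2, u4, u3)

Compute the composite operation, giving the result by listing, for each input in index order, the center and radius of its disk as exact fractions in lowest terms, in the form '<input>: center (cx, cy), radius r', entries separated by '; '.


u1: center (-25/48, -25/48), radius 1/120; u2: center (-25/48, -13/24), radius 1/108; u3: center (1/48, 25/48), radius 1/120; u4: center (-1/48, 11/24), radius 1/120


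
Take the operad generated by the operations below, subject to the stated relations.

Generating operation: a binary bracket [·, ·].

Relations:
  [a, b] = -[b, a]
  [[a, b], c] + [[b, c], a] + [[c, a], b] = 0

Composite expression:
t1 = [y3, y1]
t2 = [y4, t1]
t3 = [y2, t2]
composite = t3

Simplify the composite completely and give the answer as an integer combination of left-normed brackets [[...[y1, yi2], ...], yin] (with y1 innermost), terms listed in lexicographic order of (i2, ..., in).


-[[[y1, y3], y4], y2]

In the tensor algebra, words opening y1 carry the y1-anchored form.
Composite bracket: [y2, [y4, [y3, y1]]]
Each bracket splits as ab - ba, giving 8 signed words (2^3 = 8).
Only words starting with y1 matter:
  from y1y3y4y2, sign -1: term -[[[y1, y3], y4], y2]


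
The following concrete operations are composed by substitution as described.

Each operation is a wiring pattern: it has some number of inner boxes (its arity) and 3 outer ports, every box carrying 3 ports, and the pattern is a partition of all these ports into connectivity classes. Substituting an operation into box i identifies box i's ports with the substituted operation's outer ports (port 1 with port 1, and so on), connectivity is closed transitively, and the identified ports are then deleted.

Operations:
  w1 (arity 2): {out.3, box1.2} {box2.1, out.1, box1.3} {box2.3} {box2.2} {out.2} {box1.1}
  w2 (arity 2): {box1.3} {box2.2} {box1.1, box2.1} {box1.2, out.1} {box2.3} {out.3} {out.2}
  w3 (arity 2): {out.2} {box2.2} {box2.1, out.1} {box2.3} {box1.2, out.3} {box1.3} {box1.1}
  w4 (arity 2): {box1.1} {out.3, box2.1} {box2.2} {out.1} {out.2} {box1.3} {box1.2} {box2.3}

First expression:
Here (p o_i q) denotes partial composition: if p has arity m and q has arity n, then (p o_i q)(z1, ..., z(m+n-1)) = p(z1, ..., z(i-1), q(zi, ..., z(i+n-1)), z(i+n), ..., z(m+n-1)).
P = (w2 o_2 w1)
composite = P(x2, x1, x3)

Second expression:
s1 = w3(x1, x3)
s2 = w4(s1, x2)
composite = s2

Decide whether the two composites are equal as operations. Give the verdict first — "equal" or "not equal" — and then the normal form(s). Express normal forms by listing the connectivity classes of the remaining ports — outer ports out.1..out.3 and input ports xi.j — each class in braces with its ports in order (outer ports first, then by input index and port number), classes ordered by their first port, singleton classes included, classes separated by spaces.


not equal; first: {out.1, x2.2} {out.2} {out.3} {x1.1} {x1.2} {x1.3, x2.1, x3.1} {x2.3} {x3.2} {x3.3}; second: {out.1} {out.2} {out.3, x2.1} {x1.1} {x1.2} {x1.3} {x2.2} {x2.3} {x3.1} {x3.2} {x3.3}

The first composite normalizes to {out.1, x2.2} {out.2} {out.3} {x1.1} {x1.2} {x1.3, x2.1, x3.1} {x2.3} {x3.2} {x3.3}
The second composite normalizes to {out.1} {out.2} {out.3, x2.1} {x1.1} {x1.2} {x1.3} {x2.2} {x2.3} {x3.1} {x3.2} {x3.3}
They disagree, so not equal.


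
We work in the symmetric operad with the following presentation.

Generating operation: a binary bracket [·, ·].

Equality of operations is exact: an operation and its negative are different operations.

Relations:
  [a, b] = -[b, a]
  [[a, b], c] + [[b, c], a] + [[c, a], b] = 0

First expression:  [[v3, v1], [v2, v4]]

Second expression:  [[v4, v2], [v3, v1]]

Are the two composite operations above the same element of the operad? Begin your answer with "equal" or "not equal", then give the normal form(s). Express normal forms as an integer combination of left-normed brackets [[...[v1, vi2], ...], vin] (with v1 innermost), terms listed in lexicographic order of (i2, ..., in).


Reducing the first expression gives -[[[v1, v3], v2], v4] + [[[v1, v3], v4], v2]
Reducing the second expression gives -[[[v1, v3], v2], v4] + [[[v1, v3], v4], v2]
Both agree, so they are equal.

equal; both compose to -[[[v1, v3], v2], v4] + [[[v1, v3], v4], v2]


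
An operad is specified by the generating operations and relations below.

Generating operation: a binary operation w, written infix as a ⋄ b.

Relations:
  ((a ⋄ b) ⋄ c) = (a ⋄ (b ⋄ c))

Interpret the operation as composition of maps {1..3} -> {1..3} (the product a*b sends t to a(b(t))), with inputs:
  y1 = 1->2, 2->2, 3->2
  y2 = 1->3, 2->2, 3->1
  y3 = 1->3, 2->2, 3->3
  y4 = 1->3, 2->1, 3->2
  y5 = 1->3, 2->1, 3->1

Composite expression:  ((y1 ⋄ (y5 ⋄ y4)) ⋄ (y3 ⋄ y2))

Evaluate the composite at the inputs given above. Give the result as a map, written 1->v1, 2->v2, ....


(y5 ⋄ y4) = 1->1, 2->3, 3->1
(y1 ⋄ (y5 ⋄ y4)) = 1->2, 2->2, 3->2
(y3 ⋄ y2) = 1->3, 2->2, 3->3
((y1 ⋄ (y5 ⋄ y4)) ⋄ (y3 ⋄ y2)) = 1->2, 2->2, 3->2

1->2, 2->2, 3->2


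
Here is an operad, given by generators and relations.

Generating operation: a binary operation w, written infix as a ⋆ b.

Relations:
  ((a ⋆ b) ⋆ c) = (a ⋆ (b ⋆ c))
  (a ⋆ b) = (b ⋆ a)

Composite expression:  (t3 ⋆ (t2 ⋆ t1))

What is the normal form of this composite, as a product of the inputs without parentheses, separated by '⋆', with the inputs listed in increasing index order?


With w associative and commutative, the t-input set is all that matters.
(t2 ⋆ t1) collapses to t2 ⋆ t1
(t3 ⋆ (t2 ⋆ t1)) collapses to t3 ⋆ t2 ⋆ t1
reordering the factors by index: t1 ⋆ t2 ⋆ t3

t1 ⋆ t2 ⋆ t3


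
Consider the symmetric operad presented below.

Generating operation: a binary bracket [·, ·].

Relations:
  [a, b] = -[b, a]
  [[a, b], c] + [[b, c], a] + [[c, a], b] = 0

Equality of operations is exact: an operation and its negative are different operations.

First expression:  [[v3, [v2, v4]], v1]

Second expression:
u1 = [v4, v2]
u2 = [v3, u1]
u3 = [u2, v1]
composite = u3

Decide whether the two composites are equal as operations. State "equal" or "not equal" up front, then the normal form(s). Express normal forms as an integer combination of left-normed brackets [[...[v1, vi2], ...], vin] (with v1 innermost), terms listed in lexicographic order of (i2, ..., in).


not equal; first: [[[v1, v2], v4], v3] - [[[v1, v3], v2], v4] + [[[v1, v3], v4], v2] - [[[v1, v4], v2], v3]; second: -[[[v1, v2], v4], v3] + [[[v1, v3], v2], v4] - [[[v1, v3], v4], v2] + [[[v1, v4], v2], v3]

The first composite normalizes to [[[v1, v2], v4], v3] - [[[v1, v3], v2], v4] + [[[v1, v3], v4], v2] - [[[v1, v4], v2], v3]
The second composite normalizes to -[[[v1, v2], v4], v3] + [[[v1, v3], v2], v4] - [[[v1, v3], v4], v2] + [[[v1, v4], v2], v3]
No match — not equal.


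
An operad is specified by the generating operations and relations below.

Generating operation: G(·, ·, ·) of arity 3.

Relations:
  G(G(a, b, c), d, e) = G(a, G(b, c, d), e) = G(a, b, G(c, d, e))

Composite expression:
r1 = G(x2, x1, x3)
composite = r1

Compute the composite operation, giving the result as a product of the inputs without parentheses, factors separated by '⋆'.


x2 ⋆ x1 ⋆ x3

Associativity of G dissolves the nesting; only the x-input order survives.
G(x2, x1, x3) flattens to x2 ⋆ x1 ⋆ x3


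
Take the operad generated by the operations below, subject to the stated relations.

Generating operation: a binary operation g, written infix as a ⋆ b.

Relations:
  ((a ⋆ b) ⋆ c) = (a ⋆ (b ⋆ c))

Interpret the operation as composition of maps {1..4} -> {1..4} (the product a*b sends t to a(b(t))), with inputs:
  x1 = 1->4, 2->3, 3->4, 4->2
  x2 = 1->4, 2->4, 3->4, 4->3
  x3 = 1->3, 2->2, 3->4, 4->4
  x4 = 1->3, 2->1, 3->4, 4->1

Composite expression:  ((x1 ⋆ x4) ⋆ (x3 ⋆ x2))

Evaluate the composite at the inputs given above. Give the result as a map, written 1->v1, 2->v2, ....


(x1 ⋆ x4) = 1->4, 2->4, 3->2, 4->4
(x3 ⋆ x2) = 1->4, 2->4, 3->4, 4->4
((x1 ⋆ x4) ⋆ (x3 ⋆ x2)) = 1->4, 2->4, 3->4, 4->4

1->4, 2->4, 3->4, 4->4


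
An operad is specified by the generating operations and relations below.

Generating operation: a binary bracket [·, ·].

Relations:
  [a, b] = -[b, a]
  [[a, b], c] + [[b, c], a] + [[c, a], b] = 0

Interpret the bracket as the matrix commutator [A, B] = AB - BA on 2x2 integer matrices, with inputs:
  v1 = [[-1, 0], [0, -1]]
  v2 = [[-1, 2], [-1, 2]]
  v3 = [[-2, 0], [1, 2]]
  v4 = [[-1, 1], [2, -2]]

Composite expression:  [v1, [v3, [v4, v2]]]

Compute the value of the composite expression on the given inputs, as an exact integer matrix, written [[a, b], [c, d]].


[v4, v2] = [[-5, 5], [-5, 5]]
[v3, [v4, v2]] = [[-5, -20], [-30, 5]]
[v1, [v3, [v4, v2]]] = [[0, 0], [0, 0]]

[[0, 0], [0, 0]]


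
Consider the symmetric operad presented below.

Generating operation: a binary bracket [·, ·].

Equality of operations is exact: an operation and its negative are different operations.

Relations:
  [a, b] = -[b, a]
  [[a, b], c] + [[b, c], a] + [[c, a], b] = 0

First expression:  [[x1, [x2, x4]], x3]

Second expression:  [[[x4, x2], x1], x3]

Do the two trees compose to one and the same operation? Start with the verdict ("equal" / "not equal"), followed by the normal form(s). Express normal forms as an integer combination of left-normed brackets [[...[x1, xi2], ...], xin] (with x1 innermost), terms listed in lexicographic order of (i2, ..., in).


Normal form of the first expression: [[[x1, x2], x4], x3] - [[[x1, x4], x2], x3]
Normal form of the second expression: [[[x1, x2], x4], x3] - [[[x1, x4], x2], x3]
The forms coincide; equal.

equal — both sides give [[[x1, x2], x4], x3] - [[[x1, x4], x2], x3]


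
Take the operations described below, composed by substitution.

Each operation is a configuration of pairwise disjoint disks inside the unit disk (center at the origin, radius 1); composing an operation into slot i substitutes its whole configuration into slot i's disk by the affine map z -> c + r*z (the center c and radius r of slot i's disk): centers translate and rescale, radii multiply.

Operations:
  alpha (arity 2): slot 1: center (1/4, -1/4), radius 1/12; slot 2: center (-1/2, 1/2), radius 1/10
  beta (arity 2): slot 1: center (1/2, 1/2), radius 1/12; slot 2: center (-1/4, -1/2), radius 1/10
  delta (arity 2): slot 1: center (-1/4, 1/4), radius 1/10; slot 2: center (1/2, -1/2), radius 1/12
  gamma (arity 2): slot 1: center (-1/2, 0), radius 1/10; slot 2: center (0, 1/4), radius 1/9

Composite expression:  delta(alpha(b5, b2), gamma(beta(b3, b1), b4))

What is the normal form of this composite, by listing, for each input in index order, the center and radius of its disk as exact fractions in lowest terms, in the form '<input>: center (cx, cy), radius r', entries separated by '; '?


b1: center (73/160, -121/240), radius 1/1200; b2: center (-3/10, 3/10), radius 1/100; b3: center (37/80, -119/240), radius 1/1440; b4: center (1/2, -23/48), radius 1/108; b5: center (-9/40, 9/40), radius 1/120

Affine substitution under delta: radii multiply and b-centers shift.
input b5: composing its 2 substitution steps yields center (-9/40, 9/40), radius 1/120
input b2: composing its 2 substitution steps yields center (-3/10, 3/10), radius 1/100
input b3: composing its 3 substitution steps yields center (37/80, -119/240), radius 1/1440
input b1: composing its 3 substitution steps yields center (73/160, -121/240), radius 1/1200
input b4: composing its 2 substitution steps yields center (1/2, -23/48), radius 1/108


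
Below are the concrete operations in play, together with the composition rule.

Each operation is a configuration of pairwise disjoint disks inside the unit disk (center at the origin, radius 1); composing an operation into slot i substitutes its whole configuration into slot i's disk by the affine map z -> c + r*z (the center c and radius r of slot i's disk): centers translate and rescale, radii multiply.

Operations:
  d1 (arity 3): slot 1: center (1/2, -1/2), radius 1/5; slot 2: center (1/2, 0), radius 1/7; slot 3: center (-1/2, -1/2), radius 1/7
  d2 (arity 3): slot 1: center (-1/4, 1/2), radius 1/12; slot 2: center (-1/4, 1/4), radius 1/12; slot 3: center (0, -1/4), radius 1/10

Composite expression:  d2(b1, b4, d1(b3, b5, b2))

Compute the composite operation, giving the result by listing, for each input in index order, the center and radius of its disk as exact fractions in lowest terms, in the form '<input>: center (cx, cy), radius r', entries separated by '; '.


b1: center (-1/4, 1/2), radius 1/12; b2: center (-1/20, -3/10), radius 1/70; b3: center (1/20, -3/10), radius 1/50; b4: center (-1/4, 1/4), radius 1/12; b5: center (1/20, -1/4), radius 1/70

Each b-disk chains the slot maps above it in d2; radii multiply.
for b1, the 1-step affine chain lands on center (-1/4, 1/2), radius 1/12
for b4, the 1-step affine chain lands on center (-1/4, 1/4), radius 1/12
for b3, the 2-step affine chain lands on center (1/20, -3/10), radius 1/50
for b5, the 2-step affine chain lands on center (1/20, -1/4), radius 1/70
for b2, the 2-step affine chain lands on center (-1/20, -3/10), radius 1/70


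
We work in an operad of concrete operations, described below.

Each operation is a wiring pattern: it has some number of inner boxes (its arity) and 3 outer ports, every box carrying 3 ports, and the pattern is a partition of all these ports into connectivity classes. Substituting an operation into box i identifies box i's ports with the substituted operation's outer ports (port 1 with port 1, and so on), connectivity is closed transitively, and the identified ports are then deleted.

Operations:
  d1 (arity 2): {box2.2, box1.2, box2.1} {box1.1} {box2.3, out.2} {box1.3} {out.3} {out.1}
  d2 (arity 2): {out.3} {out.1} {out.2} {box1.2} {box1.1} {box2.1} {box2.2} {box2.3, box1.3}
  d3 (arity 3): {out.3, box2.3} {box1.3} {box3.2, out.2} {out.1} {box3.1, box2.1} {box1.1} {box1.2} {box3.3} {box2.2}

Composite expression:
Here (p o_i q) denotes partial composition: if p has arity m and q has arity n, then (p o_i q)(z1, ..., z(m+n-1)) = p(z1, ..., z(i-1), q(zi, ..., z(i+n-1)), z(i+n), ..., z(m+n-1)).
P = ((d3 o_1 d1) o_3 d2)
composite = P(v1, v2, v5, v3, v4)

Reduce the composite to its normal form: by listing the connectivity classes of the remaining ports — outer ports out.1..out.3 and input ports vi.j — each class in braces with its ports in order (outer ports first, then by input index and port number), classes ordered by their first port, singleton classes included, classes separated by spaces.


After gluing at d3, chains via deleted ports link the v-ports.
composing d1 on (v1, v2), with out.j its own outer ports: {out.1} {out.2, v2.3} {out.3} {v1.1} {v1.2, v2.1, v2.2} {v1.3}
composing d2 on (v5, v3), with out.j its own outer ports: {out.1} {out.2} {out.3} {v3.1} {v3.2} {v3.3, v5.3} {v5.1} {v5.2}
composing d3 on (v1, v2, v5, v3, v4), with out.j its own outer ports: {out.1} {out.2, v4.2} {out.3} {v1.1} {v1.2, v2.1, v2.2} {v1.3} {v2.3} {v3.1} {v3.2} {v3.3, v5.3} {v4.1} {v4.3} {v5.1} {v5.2}

{out.1} {out.2, v4.2} {out.3} {v1.1} {v1.2, v2.1, v2.2} {v1.3} {v2.3} {v3.1} {v3.2} {v3.3, v5.3} {v4.1} {v4.3} {v5.1} {v5.2}


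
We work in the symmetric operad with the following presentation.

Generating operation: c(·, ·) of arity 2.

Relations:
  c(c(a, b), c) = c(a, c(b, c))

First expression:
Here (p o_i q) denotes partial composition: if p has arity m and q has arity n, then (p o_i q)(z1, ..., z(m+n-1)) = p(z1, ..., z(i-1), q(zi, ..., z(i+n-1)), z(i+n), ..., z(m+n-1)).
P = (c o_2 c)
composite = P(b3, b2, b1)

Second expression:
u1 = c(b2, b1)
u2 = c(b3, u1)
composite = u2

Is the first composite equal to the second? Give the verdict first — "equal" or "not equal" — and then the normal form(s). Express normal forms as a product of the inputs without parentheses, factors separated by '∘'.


Normal form of the first expression: b3 ∘ b2 ∘ b1
Normal form of the second expression: b3 ∘ b2 ∘ b1
Identical normal forms: equal.

equal — both sides give b3 ∘ b2 ∘ b1


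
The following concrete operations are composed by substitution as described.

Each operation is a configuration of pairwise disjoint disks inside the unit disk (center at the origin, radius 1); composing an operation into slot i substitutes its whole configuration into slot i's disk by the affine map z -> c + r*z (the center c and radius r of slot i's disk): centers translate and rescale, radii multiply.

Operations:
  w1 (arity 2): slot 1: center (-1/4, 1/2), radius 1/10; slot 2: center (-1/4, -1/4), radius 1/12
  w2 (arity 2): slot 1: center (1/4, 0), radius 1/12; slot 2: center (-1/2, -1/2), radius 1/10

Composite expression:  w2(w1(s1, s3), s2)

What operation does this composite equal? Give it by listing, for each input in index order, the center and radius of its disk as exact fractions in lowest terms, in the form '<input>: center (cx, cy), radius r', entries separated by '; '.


s1: center (11/48, 1/24), radius 1/120; s2: center (-1/2, -1/2), radius 1/10; s3: center (11/48, -1/48), radius 1/144

Below w2, radii multiply path by path; the s-disk centers shift.
input s1: applying the 2 nested substitutions gives center (11/48, 1/24), radius 1/120
input s3: applying the 2 nested substitutions gives center (11/48, -1/48), radius 1/144
input s2: applying the 1 nested substitution gives center (-1/2, -1/2), radius 1/10


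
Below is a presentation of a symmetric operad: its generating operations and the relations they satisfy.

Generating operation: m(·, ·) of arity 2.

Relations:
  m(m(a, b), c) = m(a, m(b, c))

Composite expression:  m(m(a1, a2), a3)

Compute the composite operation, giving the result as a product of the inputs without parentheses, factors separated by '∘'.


a1 ∘ a2 ∘ a3


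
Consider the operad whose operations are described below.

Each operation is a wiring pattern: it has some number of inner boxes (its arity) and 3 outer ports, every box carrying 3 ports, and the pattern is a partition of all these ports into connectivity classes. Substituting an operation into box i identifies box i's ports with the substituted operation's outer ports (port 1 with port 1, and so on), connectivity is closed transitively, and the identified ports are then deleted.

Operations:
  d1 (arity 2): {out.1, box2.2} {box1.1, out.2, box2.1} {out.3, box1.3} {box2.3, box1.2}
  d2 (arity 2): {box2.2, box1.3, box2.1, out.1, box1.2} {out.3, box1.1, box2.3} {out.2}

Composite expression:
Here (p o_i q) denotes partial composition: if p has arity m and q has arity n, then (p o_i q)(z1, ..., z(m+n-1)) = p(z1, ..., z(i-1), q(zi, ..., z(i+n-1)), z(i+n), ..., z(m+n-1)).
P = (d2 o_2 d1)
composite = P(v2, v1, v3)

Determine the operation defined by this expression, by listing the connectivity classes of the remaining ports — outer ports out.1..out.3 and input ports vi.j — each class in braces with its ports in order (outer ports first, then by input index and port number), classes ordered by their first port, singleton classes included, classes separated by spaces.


Substituting into d2 glues patterns; closure does the rest.
through d1, on inputs (v1, v3): {out.1, v3.2} {out.2, v1.1, v3.1} {out.3, v1.3} {v1.2, v3.3} (out.j = stage outer ports)
through d2, on inputs (v2, v1, v3): {out.1, v1.1, v2.2, v2.3, v3.1, v3.2} {out.2} {out.3, v1.3, v2.1} {v1.2, v3.3} (out.j = stage outer ports)

{out.1, v1.1, v2.2, v2.3, v3.1, v3.2} {out.2} {out.3, v1.3, v2.1} {v1.2, v3.3}


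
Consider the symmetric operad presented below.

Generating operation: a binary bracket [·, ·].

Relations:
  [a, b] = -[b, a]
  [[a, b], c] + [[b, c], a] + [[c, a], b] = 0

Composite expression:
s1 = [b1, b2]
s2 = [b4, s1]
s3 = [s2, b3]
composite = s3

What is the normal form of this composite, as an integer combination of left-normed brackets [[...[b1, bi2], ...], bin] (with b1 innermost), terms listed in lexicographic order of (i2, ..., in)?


-[[[b1, b2], b4], b3]

Skip Jacobi rewriting: expand, keep b1-initial words, read off terms.
Composite bracket: [[b4, [b1, b2]], b3]
Each bracket splits as ab - ba, giving 8 signed words (2^3 = 8).
Only words starting with b1 matter:
  word b1b2b4b3 has sign -1, contributing -[[[b1, b2], b4], b3]


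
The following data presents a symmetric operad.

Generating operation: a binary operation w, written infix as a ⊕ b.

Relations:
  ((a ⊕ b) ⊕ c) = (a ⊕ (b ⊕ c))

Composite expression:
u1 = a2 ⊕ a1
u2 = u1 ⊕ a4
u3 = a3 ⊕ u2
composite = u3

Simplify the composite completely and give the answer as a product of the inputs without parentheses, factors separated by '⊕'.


a3 ⊕ a2 ⊕ a1 ⊕ a4


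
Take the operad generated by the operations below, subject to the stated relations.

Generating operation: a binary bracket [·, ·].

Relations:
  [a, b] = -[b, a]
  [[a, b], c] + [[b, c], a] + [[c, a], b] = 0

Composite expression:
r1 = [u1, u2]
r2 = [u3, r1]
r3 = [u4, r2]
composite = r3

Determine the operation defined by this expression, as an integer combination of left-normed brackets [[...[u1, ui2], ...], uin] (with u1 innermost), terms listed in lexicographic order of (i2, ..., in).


[[[u1, u2], u3], u4]

In the tensor algebra, words opening u1 carry the u1-anchored form.
Composite bracket: [u4, [u3, [u1, u2]]]
Full expansion: 8 signed words from ab - ba (2^3 = 8).
Only words starting with u1 matter:
  sign of u1u2u3u4 is +1, so it contributes +[[[u1, u2], u3], u4]


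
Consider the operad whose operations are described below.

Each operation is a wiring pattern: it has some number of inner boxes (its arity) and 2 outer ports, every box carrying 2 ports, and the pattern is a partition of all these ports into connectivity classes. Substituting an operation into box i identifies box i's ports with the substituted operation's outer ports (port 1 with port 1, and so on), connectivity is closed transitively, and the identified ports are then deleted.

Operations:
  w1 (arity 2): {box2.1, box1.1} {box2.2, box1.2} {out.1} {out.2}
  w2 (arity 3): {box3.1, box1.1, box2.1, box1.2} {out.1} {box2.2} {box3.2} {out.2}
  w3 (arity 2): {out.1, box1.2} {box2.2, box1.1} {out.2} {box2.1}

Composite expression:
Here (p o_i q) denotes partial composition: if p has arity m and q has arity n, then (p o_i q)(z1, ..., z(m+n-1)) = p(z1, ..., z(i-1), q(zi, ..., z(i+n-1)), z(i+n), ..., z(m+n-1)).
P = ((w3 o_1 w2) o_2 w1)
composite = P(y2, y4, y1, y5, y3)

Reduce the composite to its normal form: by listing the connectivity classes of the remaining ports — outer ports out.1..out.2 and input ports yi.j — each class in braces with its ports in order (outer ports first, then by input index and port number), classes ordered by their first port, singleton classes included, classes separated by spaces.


Connectivity passes through glued w3-boundaries; trace each wire chain.
through w1, on inputs (y4, y1): {out.1} {out.2} {y1.1, y4.1} {y1.2, y4.2} (out.j = stage outer ports)
through w2, on inputs (y2, y4, y1, y5): {out.1} {out.2} {y1.1, y4.1} {y1.2, y4.2} {y2.1, y2.2, y5.1} {y5.2} (out.j = stage outer ports)
through w3, on inputs (y2, y4, y1, y5, y3): {out.1} {out.2} {y1.1, y4.1} {y1.2, y4.2} {y2.1, y2.2, y5.1} {y3.1} {y3.2} {y5.2} (out.j = stage outer ports)

{out.1} {out.2} {y1.1, y4.1} {y1.2, y4.2} {y2.1, y2.2, y5.1} {y3.1} {y3.2} {y5.2}


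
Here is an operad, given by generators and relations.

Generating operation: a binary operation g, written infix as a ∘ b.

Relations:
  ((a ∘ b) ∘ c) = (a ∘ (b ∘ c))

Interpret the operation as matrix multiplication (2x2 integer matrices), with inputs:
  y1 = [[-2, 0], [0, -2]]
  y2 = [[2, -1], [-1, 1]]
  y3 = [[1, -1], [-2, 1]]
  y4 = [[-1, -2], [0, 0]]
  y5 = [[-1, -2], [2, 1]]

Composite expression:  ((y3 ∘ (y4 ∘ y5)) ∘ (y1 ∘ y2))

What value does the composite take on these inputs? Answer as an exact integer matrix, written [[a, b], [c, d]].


[[12, -6], [-24, 12]]


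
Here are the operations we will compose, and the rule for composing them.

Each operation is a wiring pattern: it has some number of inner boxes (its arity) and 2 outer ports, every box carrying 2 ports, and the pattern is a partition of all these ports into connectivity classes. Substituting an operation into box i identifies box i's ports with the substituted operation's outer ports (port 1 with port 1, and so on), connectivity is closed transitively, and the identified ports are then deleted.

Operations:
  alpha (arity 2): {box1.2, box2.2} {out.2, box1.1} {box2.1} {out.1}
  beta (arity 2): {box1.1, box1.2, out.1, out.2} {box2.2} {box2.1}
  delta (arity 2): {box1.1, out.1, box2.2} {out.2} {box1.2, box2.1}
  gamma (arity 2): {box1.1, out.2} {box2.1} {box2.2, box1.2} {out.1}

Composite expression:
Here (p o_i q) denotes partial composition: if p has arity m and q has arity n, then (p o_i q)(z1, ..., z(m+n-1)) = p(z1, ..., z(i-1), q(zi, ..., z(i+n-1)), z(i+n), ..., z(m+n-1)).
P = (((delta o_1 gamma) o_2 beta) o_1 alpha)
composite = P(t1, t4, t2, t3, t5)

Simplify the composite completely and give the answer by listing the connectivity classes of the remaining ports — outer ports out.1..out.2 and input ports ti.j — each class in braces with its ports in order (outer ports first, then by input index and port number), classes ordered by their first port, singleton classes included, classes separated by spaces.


After gluing at delta, chains via deleted ports link the t-ports.
after alpha, the pattern on (t1, t4) reads {out.1} {out.2, t1.1} {t1.2, t4.2} {t4.1} (out.j = its outer ports)
after beta, the pattern on (t2, t3) reads {out.1, out.2, t2.1, t2.2} {t3.1} {t3.2} (out.j = its outer ports)
after gamma, the pattern on (t1, t4, t2, t3) reads {out.1} {out.2} {t1.1, t2.1, t2.2} {t1.2, t4.2} {t3.1} {t3.2} {t4.1} (out.j = its outer ports)
after delta, the pattern on (t1, t4, t2, t3, t5) reads {out.1, t5.2} {out.2} {t1.1, t2.1, t2.2} {t1.2, t4.2} {t3.1} {t3.2} {t4.1} {t5.1} (out.j = its outer ports)

{out.1, t5.2} {out.2} {t1.1, t2.1, t2.2} {t1.2, t4.2} {t3.1} {t3.2} {t4.1} {t5.1}
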